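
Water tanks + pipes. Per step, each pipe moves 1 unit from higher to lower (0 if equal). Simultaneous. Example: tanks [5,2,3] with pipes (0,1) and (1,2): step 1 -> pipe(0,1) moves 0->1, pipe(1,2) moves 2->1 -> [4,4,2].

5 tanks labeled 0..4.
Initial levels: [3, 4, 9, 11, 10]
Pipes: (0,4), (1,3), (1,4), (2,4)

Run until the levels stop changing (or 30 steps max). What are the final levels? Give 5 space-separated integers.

Step 1: flows [4->0,3->1,4->1,4->2] -> levels [4 6 10 10 7]
Step 2: flows [4->0,3->1,4->1,2->4] -> levels [5 8 9 9 6]
Step 3: flows [4->0,3->1,1->4,2->4] -> levels [6 8 8 8 7]
Step 4: flows [4->0,1=3,1->4,2->4] -> levels [7 7 7 8 8]
Step 5: flows [4->0,3->1,4->1,4->2] -> levels [8 9 8 7 5]
Step 6: flows [0->4,1->3,1->4,2->4] -> levels [7 7 7 8 8]
  -> period-2 cycle: step 6 state = step 4 state; never stabilizes
  -> state at step 30: (30-4) mod 2 = 0, same as step 4 -> [7 7 7 8 8]

Answer: 7 7 7 8 8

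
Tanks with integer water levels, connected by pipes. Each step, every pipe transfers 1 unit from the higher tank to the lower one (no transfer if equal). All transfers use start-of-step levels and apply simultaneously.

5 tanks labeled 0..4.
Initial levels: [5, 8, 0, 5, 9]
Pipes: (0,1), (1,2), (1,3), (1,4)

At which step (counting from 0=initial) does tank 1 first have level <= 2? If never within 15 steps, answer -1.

Step 1: flows [1->0,1->2,1->3,4->1] -> levels [6 6 1 6 8]
Step 2: flows [0=1,1->2,1=3,4->1] -> levels [6 6 2 6 7]
Step 3: flows [0=1,1->2,1=3,4->1] -> levels [6 6 3 6 6]
Step 4: flows [0=1,1->2,1=3,1=4] -> levels [6 5 4 6 6]
Step 5: flows [0->1,1->2,3->1,4->1] -> levels [5 7 5 5 5]
Step 6: flows [1->0,1->2,1->3,1->4] -> levels [6 3 6 6 6]
Step 7: flows [0->1,2->1,3->1,4->1] -> levels [5 7 5 5 5]
  -> period-2 cycle (repeats step 5); tank 1 never drops to <=2
Tank 1 never reaches <=2 within 15 steps

Answer: -1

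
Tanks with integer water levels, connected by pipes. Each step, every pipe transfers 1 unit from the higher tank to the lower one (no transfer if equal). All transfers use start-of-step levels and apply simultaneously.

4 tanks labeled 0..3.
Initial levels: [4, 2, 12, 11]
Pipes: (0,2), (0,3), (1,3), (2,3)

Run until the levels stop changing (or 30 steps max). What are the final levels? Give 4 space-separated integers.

Answer: 6 7 7 9

Derivation:
Step 1: flows [2->0,3->0,3->1,2->3] -> levels [6 3 10 10]
Step 2: flows [2->0,3->0,3->1,2=3] -> levels [8 4 9 8]
Step 3: flows [2->0,0=3,3->1,2->3] -> levels [9 5 7 8]
Step 4: flows [0->2,0->3,3->1,3->2] -> levels [7 6 9 7]
Step 5: flows [2->0,0=3,3->1,2->3] -> levels [8 7 7 7]
Step 6: flows [0->2,0->3,1=3,2=3] -> levels [6 7 8 8]
Step 7: flows [2->0,3->0,3->1,2=3] -> levels [8 8 7 6]
Step 8: flows [0->2,0->3,1->3,2->3] -> levels [6 7 7 9]
Step 9: flows [2->0,3->0,3->1,3->2] -> levels [8 8 7 6]
  -> period-2 cycle: step 9 state = step 7 state; never stabilizes
  -> state at step 30: (30-7) mod 2 = 1, same as step 8 -> [6 7 7 9]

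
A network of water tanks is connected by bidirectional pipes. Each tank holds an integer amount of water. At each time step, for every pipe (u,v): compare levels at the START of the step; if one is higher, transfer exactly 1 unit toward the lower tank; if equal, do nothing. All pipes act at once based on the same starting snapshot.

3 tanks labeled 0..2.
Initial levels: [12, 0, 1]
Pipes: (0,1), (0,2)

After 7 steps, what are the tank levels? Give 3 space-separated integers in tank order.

Answer: 5 4 4

Derivation:
Step 1: flows [0->1,0->2] -> levels [10 1 2]
Step 2: flows [0->1,0->2] -> levels [8 2 3]
Step 3: flows [0->1,0->2] -> levels [6 3 4]
Step 4: flows [0->1,0->2] -> levels [4 4 5]
Step 5: flows [0=1,2->0] -> levels [5 4 4]
Step 6: flows [0->1,0->2] -> levels [3 5 5]
Step 7: flows [1->0,2->0] -> levels [5 4 4]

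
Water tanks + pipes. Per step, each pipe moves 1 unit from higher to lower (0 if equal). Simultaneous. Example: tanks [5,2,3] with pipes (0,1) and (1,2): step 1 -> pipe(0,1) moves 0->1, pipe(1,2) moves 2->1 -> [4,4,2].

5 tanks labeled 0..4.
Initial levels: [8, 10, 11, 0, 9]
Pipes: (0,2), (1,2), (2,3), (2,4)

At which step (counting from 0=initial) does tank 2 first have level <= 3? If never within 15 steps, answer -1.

Step 1: flows [2->0,2->1,2->3,2->4] -> levels [9 11 7 1 10]
Step 2: flows [0->2,1->2,2->3,4->2] -> levels [8 10 9 2 9]
Step 3: flows [2->0,1->2,2->3,2=4] -> levels [9 9 8 3 9]
Step 4: flows [0->2,1->2,2->3,4->2] -> levels [8 8 10 4 8]
Step 5: flows [2->0,2->1,2->3,2->4] -> levels [9 9 6 5 9]
Step 6: flows [0->2,1->2,2->3,4->2] -> levels [8 8 8 6 8]
Step 7: flows [0=2,1=2,2->3,2=4] -> levels [8 8 7 7 8]
Step 8: flows [0->2,1->2,2=3,4->2] -> levels [7 7 10 7 7]
Step 9: flows [2->0,2->1,2->3,2->4] -> levels [8 8 6 8 8]
Step 10: flows [0->2,1->2,3->2,4->2] -> levels [7 7 10 7 7]
  -> period-2 cycle (repeats step 8); tank 2 never drops to <=3
Tank 2 never reaches <=3 within 15 steps

Answer: -1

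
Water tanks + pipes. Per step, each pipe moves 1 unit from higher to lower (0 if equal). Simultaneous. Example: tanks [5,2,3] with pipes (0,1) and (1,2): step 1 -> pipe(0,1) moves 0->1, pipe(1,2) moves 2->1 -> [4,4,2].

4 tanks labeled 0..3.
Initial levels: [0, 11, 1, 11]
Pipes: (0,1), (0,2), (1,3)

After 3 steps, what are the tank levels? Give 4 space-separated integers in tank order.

Answer: 2 9 2 10

Derivation:
Step 1: flows [1->0,2->0,1=3] -> levels [2 10 0 11]
Step 2: flows [1->0,0->2,3->1] -> levels [2 10 1 10]
Step 3: flows [1->0,0->2,1=3] -> levels [2 9 2 10]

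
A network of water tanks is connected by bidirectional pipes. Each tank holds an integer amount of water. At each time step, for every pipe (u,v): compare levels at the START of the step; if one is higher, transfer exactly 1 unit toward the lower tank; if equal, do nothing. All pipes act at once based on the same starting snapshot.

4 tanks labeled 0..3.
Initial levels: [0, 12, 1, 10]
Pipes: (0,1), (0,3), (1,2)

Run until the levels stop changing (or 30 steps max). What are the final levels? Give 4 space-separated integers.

Step 1: flows [1->0,3->0,1->2] -> levels [2 10 2 9]
Step 2: flows [1->0,3->0,1->2] -> levels [4 8 3 8]
Step 3: flows [1->0,3->0,1->2] -> levels [6 6 4 7]
Step 4: flows [0=1,3->0,1->2] -> levels [7 5 5 6]
Step 5: flows [0->1,0->3,1=2] -> levels [5 6 5 7]
Step 6: flows [1->0,3->0,1->2] -> levels [7 4 6 6]
Step 7: flows [0->1,0->3,2->1] -> levels [5 6 5 7]
  -> period-2 cycle: step 7 state = step 5 state; never stabilizes
  -> state at step 30: (30-5) mod 2 = 1, same as step 6 -> [7 4 6 6]

Answer: 7 4 6 6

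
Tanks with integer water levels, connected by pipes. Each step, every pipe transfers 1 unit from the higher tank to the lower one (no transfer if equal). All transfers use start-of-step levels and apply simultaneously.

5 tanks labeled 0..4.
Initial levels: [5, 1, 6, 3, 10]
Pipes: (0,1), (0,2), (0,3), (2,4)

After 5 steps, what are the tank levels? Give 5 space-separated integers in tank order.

Step 1: flows [0->1,2->0,0->3,4->2] -> levels [4 2 6 4 9]
Step 2: flows [0->1,2->0,0=3,4->2] -> levels [4 3 6 4 8]
Step 3: flows [0->1,2->0,0=3,4->2] -> levels [4 4 6 4 7]
Step 4: flows [0=1,2->0,0=3,4->2] -> levels [5 4 6 4 6]
Step 5: flows [0->1,2->0,0->3,2=4] -> levels [4 5 5 5 6]

Answer: 4 5 5 5 6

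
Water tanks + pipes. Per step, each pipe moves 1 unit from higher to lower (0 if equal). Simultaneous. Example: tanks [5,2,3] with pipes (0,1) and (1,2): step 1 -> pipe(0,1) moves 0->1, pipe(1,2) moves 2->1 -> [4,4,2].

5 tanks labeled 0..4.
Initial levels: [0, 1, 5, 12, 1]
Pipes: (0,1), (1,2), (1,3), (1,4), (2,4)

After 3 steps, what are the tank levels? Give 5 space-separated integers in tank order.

Answer: 3 2 3 9 2

Derivation:
Step 1: flows [1->0,2->1,3->1,1=4,2->4] -> levels [1 2 3 11 2]
Step 2: flows [1->0,2->1,3->1,1=4,2->4] -> levels [2 3 1 10 3]
Step 3: flows [1->0,1->2,3->1,1=4,4->2] -> levels [3 2 3 9 2]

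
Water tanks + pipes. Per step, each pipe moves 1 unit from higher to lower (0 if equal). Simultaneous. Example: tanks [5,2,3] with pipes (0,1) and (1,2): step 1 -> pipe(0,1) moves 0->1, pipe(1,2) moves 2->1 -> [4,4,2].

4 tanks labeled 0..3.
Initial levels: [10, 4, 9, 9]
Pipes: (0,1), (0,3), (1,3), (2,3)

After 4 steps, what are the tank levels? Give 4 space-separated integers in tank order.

Step 1: flows [0->1,0->3,3->1,2=3] -> levels [8 6 9 9]
Step 2: flows [0->1,3->0,3->1,2=3] -> levels [8 8 9 7]
Step 3: flows [0=1,0->3,1->3,2->3] -> levels [7 7 8 10]
Step 4: flows [0=1,3->0,3->1,3->2] -> levels [8 8 9 7]

Answer: 8 8 9 7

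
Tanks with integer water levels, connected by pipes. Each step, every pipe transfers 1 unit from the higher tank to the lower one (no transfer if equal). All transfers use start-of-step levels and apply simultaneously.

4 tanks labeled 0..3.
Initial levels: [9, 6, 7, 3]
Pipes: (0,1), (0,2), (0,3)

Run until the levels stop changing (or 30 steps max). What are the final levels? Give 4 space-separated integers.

Answer: 8 6 6 5

Derivation:
Step 1: flows [0->1,0->2,0->3] -> levels [6 7 8 4]
Step 2: flows [1->0,2->0,0->3] -> levels [7 6 7 5]
Step 3: flows [0->1,0=2,0->3] -> levels [5 7 7 6]
Step 4: flows [1->0,2->0,3->0] -> levels [8 6 6 5]
Step 5: flows [0->1,0->2,0->3] -> levels [5 7 7 6]
  -> period-2 cycle: step 5 state = step 3 state; never stabilizes
  -> state at step 30: (30-3) mod 2 = 1, same as step 4 -> [8 6 6 5]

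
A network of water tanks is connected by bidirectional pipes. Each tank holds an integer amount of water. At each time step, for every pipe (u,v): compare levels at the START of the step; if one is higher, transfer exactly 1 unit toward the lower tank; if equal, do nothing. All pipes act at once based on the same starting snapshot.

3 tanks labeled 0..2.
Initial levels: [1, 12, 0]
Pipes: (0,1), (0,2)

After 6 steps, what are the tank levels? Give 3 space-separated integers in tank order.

Step 1: flows [1->0,0->2] -> levels [1 11 1]
Step 2: flows [1->0,0=2] -> levels [2 10 1]
Step 3: flows [1->0,0->2] -> levels [2 9 2]
Step 4: flows [1->0,0=2] -> levels [3 8 2]
Step 5: flows [1->0,0->2] -> levels [3 7 3]
Step 6: flows [1->0,0=2] -> levels [4 6 3]

Answer: 4 6 3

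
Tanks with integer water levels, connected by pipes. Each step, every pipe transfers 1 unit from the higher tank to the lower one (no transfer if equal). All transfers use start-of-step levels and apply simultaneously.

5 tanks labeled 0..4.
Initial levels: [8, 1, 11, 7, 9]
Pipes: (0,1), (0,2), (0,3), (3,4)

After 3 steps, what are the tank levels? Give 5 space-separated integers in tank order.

Step 1: flows [0->1,2->0,0->3,4->3] -> levels [7 2 10 9 8]
Step 2: flows [0->1,2->0,3->0,3->4] -> levels [8 3 9 7 9]
Step 3: flows [0->1,2->0,0->3,4->3] -> levels [7 4 8 9 8]

Answer: 7 4 8 9 8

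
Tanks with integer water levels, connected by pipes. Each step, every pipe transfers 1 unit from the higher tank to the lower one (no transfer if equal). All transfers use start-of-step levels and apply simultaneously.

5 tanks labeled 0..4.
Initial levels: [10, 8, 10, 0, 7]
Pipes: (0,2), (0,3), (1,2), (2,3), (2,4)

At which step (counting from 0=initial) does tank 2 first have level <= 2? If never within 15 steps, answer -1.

Step 1: flows [0=2,0->3,2->1,2->3,2->4] -> levels [9 9 7 2 8]
Step 2: flows [0->2,0->3,1->2,2->3,4->2] -> levels [7 8 9 4 7]
Step 3: flows [2->0,0->3,2->1,2->3,2->4] -> levels [7 9 5 6 8]
Step 4: flows [0->2,0->3,1->2,3->2,4->2] -> levels [5 8 9 6 7]
Step 5: flows [2->0,3->0,2->1,2->3,2->4] -> levels [7 9 5 6 8]
  -> period-2 cycle (repeats step 3); tank 2 never drops to <=2
Tank 2 never reaches <=2 within 15 steps

Answer: -1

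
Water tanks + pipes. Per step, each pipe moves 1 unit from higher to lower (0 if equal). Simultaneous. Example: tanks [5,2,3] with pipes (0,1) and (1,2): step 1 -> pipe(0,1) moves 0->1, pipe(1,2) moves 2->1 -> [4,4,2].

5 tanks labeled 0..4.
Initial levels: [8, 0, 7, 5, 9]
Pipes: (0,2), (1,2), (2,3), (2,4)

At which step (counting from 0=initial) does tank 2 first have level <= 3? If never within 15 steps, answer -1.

Step 1: flows [0->2,2->1,2->3,4->2] -> levels [7 1 7 6 8]
Step 2: flows [0=2,2->1,2->3,4->2] -> levels [7 2 6 7 7]
Step 3: flows [0->2,2->1,3->2,4->2] -> levels [6 3 8 6 6]
Step 4: flows [2->0,2->1,2->3,2->4] -> levels [7 4 4 7 7]
Step 5: flows [0->2,1=2,3->2,4->2] -> levels [6 4 7 6 6]
Step 6: flows [2->0,2->1,2->3,2->4] -> levels [7 5 3 7 7]
Tank 2 first reaches <=3 at step 6

Answer: 6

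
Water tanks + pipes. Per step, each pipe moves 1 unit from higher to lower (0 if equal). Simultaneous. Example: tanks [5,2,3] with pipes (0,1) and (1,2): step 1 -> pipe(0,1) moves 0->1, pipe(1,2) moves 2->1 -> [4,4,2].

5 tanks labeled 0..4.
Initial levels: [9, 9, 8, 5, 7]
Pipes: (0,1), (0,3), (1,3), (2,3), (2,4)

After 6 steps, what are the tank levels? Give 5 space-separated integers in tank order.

Answer: 8 8 8 7 7

Derivation:
Step 1: flows [0=1,0->3,1->3,2->3,2->4] -> levels [8 8 6 8 8]
Step 2: flows [0=1,0=3,1=3,3->2,4->2] -> levels [8 8 8 7 7]
Step 3: flows [0=1,0->3,1->3,2->3,2->4] -> levels [7 7 6 10 8]
Step 4: flows [0=1,3->0,3->1,3->2,4->2] -> levels [8 8 8 7 7]
  -> period-2 cycle: step 4 state = step 2 state
  -> state at step 6: (6-2) mod 2 = 0, same as step 2 -> [8 8 8 7 7]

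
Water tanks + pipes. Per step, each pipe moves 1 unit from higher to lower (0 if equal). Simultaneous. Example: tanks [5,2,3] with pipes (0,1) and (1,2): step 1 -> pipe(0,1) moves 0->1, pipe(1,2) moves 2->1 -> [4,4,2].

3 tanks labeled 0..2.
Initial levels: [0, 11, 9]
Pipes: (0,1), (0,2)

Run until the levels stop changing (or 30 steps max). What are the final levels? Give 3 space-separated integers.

Answer: 8 6 6

Derivation:
Step 1: flows [1->0,2->0] -> levels [2 10 8]
Step 2: flows [1->0,2->0] -> levels [4 9 7]
Step 3: flows [1->0,2->0] -> levels [6 8 6]
Step 4: flows [1->0,0=2] -> levels [7 7 6]
Step 5: flows [0=1,0->2] -> levels [6 7 7]
Step 6: flows [1->0,2->0] -> levels [8 6 6]
Step 7: flows [0->1,0->2] -> levels [6 7 7]
  -> period-2 cycle: step 7 state = step 5 state; never stabilizes
  -> state at step 30: (30-5) mod 2 = 1, same as step 6 -> [8 6 6]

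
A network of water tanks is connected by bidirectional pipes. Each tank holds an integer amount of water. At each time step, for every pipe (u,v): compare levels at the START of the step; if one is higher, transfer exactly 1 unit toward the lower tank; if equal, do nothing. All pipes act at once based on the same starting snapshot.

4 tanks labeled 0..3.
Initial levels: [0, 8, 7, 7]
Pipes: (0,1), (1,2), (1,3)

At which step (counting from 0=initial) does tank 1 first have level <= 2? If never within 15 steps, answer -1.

Step 1: flows [1->0,1->2,1->3] -> levels [1 5 8 8]
Step 2: flows [1->0,2->1,3->1] -> levels [2 6 7 7]
Step 3: flows [1->0,2->1,3->1] -> levels [3 7 6 6]
Step 4: flows [1->0,1->2,1->3] -> levels [4 4 7 7]
Step 5: flows [0=1,2->1,3->1] -> levels [4 6 6 6]
Step 6: flows [1->0,1=2,1=3] -> levels [5 5 6 6]
Step 7: flows [0=1,2->1,3->1] -> levels [5 7 5 5]
Step 8: flows [1->0,1->2,1->3] -> levels [6 4 6 6]
Step 9: flows [0->1,2->1,3->1] -> levels [5 7 5 5]
  -> period-2 cycle (repeats step 7); tank 1 never drops to <=2
Tank 1 never reaches <=2 within 15 steps

Answer: -1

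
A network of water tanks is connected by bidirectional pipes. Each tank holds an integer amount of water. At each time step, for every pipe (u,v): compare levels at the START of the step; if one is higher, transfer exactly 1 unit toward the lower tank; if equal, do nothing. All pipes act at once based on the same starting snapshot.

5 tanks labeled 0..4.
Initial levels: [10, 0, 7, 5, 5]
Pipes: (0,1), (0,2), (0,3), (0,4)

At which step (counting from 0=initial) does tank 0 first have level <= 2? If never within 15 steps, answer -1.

Answer: -1

Derivation:
Step 1: flows [0->1,0->2,0->3,0->4] -> levels [6 1 8 6 6]
Step 2: flows [0->1,2->0,0=3,0=4] -> levels [6 2 7 6 6]
Step 3: flows [0->1,2->0,0=3,0=4] -> levels [6 3 6 6 6]
Step 4: flows [0->1,0=2,0=3,0=4] -> levels [5 4 6 6 6]
Step 5: flows [0->1,2->0,3->0,4->0] -> levels [7 5 5 5 5]
Step 6: flows [0->1,0->2,0->3,0->4] -> levels [3 6 6 6 6]
Step 7: flows [1->0,2->0,3->0,4->0] -> levels [7 5 5 5 5]
  -> period-2 cycle (repeats step 5); tank 0 never drops to <=2
Tank 0 never reaches <=2 within 15 steps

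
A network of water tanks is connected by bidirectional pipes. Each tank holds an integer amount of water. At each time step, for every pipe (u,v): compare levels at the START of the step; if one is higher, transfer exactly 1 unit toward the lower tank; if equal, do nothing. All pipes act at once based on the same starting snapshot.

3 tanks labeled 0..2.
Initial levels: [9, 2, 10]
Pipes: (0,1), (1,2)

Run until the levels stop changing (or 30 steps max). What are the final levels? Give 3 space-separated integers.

Step 1: flows [0->1,2->1] -> levels [8 4 9]
Step 2: flows [0->1,2->1] -> levels [7 6 8]
Step 3: flows [0->1,2->1] -> levels [6 8 7]
Step 4: flows [1->0,1->2] -> levels [7 6 8]
  -> period-2 cycle: step 4 state = step 2 state; never stabilizes
  -> state at step 30: (30-2) mod 2 = 0, same as step 2 -> [7 6 8]

Answer: 7 6 8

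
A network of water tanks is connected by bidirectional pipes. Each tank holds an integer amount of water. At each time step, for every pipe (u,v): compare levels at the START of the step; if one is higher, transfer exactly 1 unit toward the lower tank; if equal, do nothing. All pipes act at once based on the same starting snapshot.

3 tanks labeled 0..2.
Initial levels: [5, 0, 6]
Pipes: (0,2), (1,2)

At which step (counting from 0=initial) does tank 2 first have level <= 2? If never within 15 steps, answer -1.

Answer: -1

Derivation:
Step 1: flows [2->0,2->1] -> levels [6 1 4]
Step 2: flows [0->2,2->1] -> levels [5 2 4]
Step 3: flows [0->2,2->1] -> levels [4 3 4]
Step 4: flows [0=2,2->1] -> levels [4 4 3]
Step 5: flows [0->2,1->2] -> levels [3 3 5]
Step 6: flows [2->0,2->1] -> levels [4 4 3]
  -> period-2 cycle (repeats step 4); tank 2 never drops to <=2
Tank 2 never reaches <=2 within 15 steps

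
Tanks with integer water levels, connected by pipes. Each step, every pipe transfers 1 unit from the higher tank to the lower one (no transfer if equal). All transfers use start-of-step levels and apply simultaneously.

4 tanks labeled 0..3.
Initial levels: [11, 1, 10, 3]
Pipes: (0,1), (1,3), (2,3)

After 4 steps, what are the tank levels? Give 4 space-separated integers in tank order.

Answer: 7 6 6 6

Derivation:
Step 1: flows [0->1,3->1,2->3] -> levels [10 3 9 3]
Step 2: flows [0->1,1=3,2->3] -> levels [9 4 8 4]
Step 3: flows [0->1,1=3,2->3] -> levels [8 5 7 5]
Step 4: flows [0->1,1=3,2->3] -> levels [7 6 6 6]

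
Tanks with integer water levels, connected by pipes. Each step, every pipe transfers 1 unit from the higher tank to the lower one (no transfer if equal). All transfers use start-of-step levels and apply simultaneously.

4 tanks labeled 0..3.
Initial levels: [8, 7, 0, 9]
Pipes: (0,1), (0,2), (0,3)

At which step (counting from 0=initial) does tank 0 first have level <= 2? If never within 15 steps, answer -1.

Answer: -1

Derivation:
Step 1: flows [0->1,0->2,3->0] -> levels [7 8 1 8]
Step 2: flows [1->0,0->2,3->0] -> levels [8 7 2 7]
Step 3: flows [0->1,0->2,0->3] -> levels [5 8 3 8]
Step 4: flows [1->0,0->2,3->0] -> levels [6 7 4 7]
Step 5: flows [1->0,0->2,3->0] -> levels [7 6 5 6]
Step 6: flows [0->1,0->2,0->3] -> levels [4 7 6 7]
Step 7: flows [1->0,2->0,3->0] -> levels [7 6 5 6]
  -> period-2 cycle (repeats step 5); tank 0 never drops to <=2
Tank 0 never reaches <=2 within 15 steps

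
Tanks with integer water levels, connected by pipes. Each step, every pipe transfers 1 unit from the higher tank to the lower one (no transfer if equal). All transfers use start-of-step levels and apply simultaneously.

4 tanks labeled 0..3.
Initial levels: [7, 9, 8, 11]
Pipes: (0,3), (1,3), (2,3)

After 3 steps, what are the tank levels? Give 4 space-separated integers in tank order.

Answer: 9 10 9 7

Derivation:
Step 1: flows [3->0,3->1,3->2] -> levels [8 10 9 8]
Step 2: flows [0=3,1->3,2->3] -> levels [8 9 8 10]
Step 3: flows [3->0,3->1,3->2] -> levels [9 10 9 7]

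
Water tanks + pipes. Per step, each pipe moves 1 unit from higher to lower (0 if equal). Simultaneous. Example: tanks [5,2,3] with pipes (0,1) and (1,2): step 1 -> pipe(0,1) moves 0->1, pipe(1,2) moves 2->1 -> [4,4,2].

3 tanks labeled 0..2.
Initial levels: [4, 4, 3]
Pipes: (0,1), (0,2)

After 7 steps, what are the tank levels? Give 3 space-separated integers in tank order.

Answer: 3 4 4

Derivation:
Step 1: flows [0=1,0->2] -> levels [3 4 4]
Step 2: flows [1->0,2->0] -> levels [5 3 3]
Step 3: flows [0->1,0->2] -> levels [3 4 4]
  -> period-2 cycle: step 3 state = step 1 state
  -> state at step 7: (7-1) mod 2 = 0, same as step 1 -> [3 4 4]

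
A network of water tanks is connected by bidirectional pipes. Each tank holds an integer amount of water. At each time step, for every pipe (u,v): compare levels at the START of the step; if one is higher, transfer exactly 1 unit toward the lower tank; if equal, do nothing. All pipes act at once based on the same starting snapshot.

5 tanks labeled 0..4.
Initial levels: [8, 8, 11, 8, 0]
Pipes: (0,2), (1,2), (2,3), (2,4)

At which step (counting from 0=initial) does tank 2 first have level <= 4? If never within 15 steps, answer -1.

Step 1: flows [2->0,2->1,2->3,2->4] -> levels [9 9 7 9 1]
Step 2: flows [0->2,1->2,3->2,2->4] -> levels [8 8 9 8 2]
Step 3: flows [2->0,2->1,2->3,2->4] -> levels [9 9 5 9 3]
Step 4: flows [0->2,1->2,3->2,2->4] -> levels [8 8 7 8 4]
Step 5: flows [0->2,1->2,3->2,2->4] -> levels [7 7 9 7 5]
Step 6: flows [2->0,2->1,2->3,2->4] -> levels [8 8 5 8 6]
Step 7: flows [0->2,1->2,3->2,4->2] -> levels [7 7 9 7 5]
  -> period-2 cycle (repeats step 5); tank 2 never drops to <=4
Tank 2 never reaches <=4 within 15 steps

Answer: -1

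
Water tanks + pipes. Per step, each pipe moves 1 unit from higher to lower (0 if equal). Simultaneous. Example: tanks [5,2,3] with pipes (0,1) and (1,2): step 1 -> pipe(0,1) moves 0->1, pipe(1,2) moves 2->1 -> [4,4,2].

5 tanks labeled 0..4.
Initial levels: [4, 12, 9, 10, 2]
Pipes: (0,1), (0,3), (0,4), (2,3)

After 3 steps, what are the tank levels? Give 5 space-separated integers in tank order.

Step 1: flows [1->0,3->0,0->4,3->2] -> levels [5 11 10 8 3]
Step 2: flows [1->0,3->0,0->4,2->3] -> levels [6 10 9 8 4]
Step 3: flows [1->0,3->0,0->4,2->3] -> levels [7 9 8 8 5]

Answer: 7 9 8 8 5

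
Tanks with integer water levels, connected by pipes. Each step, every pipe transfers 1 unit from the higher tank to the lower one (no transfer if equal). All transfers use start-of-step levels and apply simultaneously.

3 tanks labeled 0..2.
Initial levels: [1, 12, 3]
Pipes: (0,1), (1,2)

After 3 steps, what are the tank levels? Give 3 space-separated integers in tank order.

Answer: 4 6 6

Derivation:
Step 1: flows [1->0,1->2] -> levels [2 10 4]
Step 2: flows [1->0,1->2] -> levels [3 8 5]
Step 3: flows [1->0,1->2] -> levels [4 6 6]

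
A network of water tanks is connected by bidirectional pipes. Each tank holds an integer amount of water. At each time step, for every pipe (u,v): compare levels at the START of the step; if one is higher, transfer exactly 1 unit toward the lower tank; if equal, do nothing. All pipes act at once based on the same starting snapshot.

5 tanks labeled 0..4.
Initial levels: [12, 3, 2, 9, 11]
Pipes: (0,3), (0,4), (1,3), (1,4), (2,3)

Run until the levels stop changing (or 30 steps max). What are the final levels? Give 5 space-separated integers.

Step 1: flows [0->3,0->4,3->1,4->1,3->2] -> levels [10 5 3 8 11]
Step 2: flows [0->3,4->0,3->1,4->1,3->2] -> levels [10 7 4 7 9]
Step 3: flows [0->3,0->4,1=3,4->1,3->2] -> levels [8 8 5 7 9]
Step 4: flows [0->3,4->0,1->3,4->1,3->2] -> levels [8 8 6 8 7]
Step 5: flows [0=3,0->4,1=3,1->4,3->2] -> levels [7 7 7 7 9]
Step 6: flows [0=3,4->0,1=3,4->1,2=3] -> levels [8 8 7 7 7]
Step 7: flows [0->3,0->4,1->3,1->4,2=3] -> levels [6 6 7 9 9]
Step 8: flows [3->0,4->0,3->1,4->1,3->2] -> levels [8 8 8 6 7]
Step 9: flows [0->3,0->4,1->3,1->4,2->3] -> levels [6 6 7 9 9]
  -> period-2 cycle: step 9 state = step 7 state; never stabilizes
  -> state at step 30: (30-7) mod 2 = 1, same as step 8 -> [8 8 8 6 7]

Answer: 8 8 8 6 7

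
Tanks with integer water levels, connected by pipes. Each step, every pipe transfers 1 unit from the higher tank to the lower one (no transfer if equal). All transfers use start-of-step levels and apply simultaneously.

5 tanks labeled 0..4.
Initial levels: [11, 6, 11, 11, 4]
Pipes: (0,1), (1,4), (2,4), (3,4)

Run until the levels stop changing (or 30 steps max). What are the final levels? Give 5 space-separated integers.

Step 1: flows [0->1,1->4,2->4,3->4] -> levels [10 6 10 10 7]
Step 2: flows [0->1,4->1,2->4,3->4] -> levels [9 8 9 9 8]
Step 3: flows [0->1,1=4,2->4,3->4] -> levels [8 9 8 8 10]
Step 4: flows [1->0,4->1,4->2,4->3] -> levels [9 9 9 9 7]
Step 5: flows [0=1,1->4,2->4,3->4] -> levels [9 8 8 8 10]
Step 6: flows [0->1,4->1,4->2,4->3] -> levels [8 10 9 9 7]
Step 7: flows [1->0,1->4,2->4,3->4] -> levels [9 8 8 8 10]
  -> period-2 cycle: step 7 state = step 5 state; never stabilizes
  -> state at step 30: (30-5) mod 2 = 1, same as step 6 -> [8 10 9 9 7]

Answer: 8 10 9 9 7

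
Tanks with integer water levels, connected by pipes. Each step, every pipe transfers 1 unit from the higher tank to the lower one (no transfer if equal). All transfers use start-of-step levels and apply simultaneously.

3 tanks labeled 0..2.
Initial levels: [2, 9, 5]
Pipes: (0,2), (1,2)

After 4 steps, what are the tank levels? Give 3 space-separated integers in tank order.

Answer: 5 5 6

Derivation:
Step 1: flows [2->0,1->2] -> levels [3 8 5]
Step 2: flows [2->0,1->2] -> levels [4 7 5]
Step 3: flows [2->0,1->2] -> levels [5 6 5]
Step 4: flows [0=2,1->2] -> levels [5 5 6]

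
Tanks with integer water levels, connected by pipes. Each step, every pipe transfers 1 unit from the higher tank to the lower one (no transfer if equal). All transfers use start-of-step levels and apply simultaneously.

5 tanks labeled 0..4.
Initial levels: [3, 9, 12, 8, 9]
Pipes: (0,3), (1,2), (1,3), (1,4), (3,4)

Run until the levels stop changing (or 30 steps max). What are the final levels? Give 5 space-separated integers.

Answer: 7 7 10 9 8

Derivation:
Step 1: flows [3->0,2->1,1->3,1=4,4->3] -> levels [4 9 11 9 8]
Step 2: flows [3->0,2->1,1=3,1->4,3->4] -> levels [5 9 10 7 10]
Step 3: flows [3->0,2->1,1->3,4->1,4->3] -> levels [6 10 9 8 8]
Step 4: flows [3->0,1->2,1->3,1->4,3=4] -> levels [7 7 10 8 9]
Step 5: flows [3->0,2->1,3->1,4->1,4->3] -> levels [8 10 9 7 7]
Step 6: flows [0->3,1->2,1->3,1->4,3=4] -> levels [7 7 10 9 8]
Step 7: flows [3->0,2->1,3->1,4->1,3->4] -> levels [8 10 9 6 8]
Step 8: flows [0->3,1->2,1->3,1->4,4->3] -> levels [7 7 10 9 8]
  -> period-2 cycle: step 8 state = step 6 state; never stabilizes
  -> state at step 30: (30-6) mod 2 = 0, same as step 6 -> [7 7 10 9 8]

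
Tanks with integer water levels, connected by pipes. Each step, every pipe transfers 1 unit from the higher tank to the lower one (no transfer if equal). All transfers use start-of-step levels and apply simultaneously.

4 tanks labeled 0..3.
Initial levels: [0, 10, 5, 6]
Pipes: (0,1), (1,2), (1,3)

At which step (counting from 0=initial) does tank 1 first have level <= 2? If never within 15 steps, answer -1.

Answer: -1

Derivation:
Step 1: flows [1->0,1->2,1->3] -> levels [1 7 6 7]
Step 2: flows [1->0,1->2,1=3] -> levels [2 5 7 7]
Step 3: flows [1->0,2->1,3->1] -> levels [3 6 6 6]
Step 4: flows [1->0,1=2,1=3] -> levels [4 5 6 6]
Step 5: flows [1->0,2->1,3->1] -> levels [5 6 5 5]
Step 6: flows [1->0,1->2,1->3] -> levels [6 3 6 6]
Step 7: flows [0->1,2->1,3->1] -> levels [5 6 5 5]
  -> period-2 cycle (repeats step 5); tank 1 never drops to <=2
Tank 1 never reaches <=2 within 15 steps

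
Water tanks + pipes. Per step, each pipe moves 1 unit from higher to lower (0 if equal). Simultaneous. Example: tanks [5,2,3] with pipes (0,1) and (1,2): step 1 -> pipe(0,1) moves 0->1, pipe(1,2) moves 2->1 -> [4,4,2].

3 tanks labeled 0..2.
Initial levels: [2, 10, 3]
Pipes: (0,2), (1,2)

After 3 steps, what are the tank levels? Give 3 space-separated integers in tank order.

Answer: 4 7 4

Derivation:
Step 1: flows [2->0,1->2] -> levels [3 9 3]
Step 2: flows [0=2,1->2] -> levels [3 8 4]
Step 3: flows [2->0,1->2] -> levels [4 7 4]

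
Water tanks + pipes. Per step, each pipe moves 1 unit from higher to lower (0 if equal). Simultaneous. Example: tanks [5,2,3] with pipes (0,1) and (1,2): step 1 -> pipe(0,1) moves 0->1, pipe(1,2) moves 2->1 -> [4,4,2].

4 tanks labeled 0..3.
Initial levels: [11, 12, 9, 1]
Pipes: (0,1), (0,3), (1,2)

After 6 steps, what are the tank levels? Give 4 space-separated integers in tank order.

Step 1: flows [1->0,0->3,1->2] -> levels [11 10 10 2]
Step 2: flows [0->1,0->3,1=2] -> levels [9 11 10 3]
Step 3: flows [1->0,0->3,1->2] -> levels [9 9 11 4]
Step 4: flows [0=1,0->3,2->1] -> levels [8 10 10 5]
Step 5: flows [1->0,0->3,1=2] -> levels [8 9 10 6]
Step 6: flows [1->0,0->3,2->1] -> levels [8 9 9 7]

Answer: 8 9 9 7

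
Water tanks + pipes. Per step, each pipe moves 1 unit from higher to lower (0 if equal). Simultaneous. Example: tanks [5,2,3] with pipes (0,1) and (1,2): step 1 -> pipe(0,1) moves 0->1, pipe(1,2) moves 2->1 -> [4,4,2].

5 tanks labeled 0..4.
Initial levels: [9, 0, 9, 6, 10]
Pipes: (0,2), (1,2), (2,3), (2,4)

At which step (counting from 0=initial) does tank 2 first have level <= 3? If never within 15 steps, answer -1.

Answer: -1

Derivation:
Step 1: flows [0=2,2->1,2->3,4->2] -> levels [9 1 8 7 9]
Step 2: flows [0->2,2->1,2->3,4->2] -> levels [8 2 8 8 8]
Step 3: flows [0=2,2->1,2=3,2=4] -> levels [8 3 7 8 8]
Step 4: flows [0->2,2->1,3->2,4->2] -> levels [7 4 9 7 7]
Step 5: flows [2->0,2->1,2->3,2->4] -> levels [8 5 5 8 8]
Step 6: flows [0->2,1=2,3->2,4->2] -> levels [7 5 8 7 7]
Step 7: flows [2->0,2->1,2->3,2->4] -> levels [8 6 4 8 8]
Step 8: flows [0->2,1->2,3->2,4->2] -> levels [7 5 8 7 7]
  -> period-2 cycle (repeats step 6); tank 2 never drops to <=3
Tank 2 never reaches <=3 within 15 steps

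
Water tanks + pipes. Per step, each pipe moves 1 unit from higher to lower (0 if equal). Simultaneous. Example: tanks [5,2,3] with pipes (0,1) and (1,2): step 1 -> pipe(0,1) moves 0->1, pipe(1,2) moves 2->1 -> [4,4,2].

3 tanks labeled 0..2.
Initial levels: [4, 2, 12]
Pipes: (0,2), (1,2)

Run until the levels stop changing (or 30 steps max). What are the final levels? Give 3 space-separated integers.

Answer: 6 6 6

Derivation:
Step 1: flows [2->0,2->1] -> levels [5 3 10]
Step 2: flows [2->0,2->1] -> levels [6 4 8]
Step 3: flows [2->0,2->1] -> levels [7 5 6]
Step 4: flows [0->2,2->1] -> levels [6 6 6]
Step 5: flows [0=2,1=2] -> levels [6 6 6]
  -> stable (no change)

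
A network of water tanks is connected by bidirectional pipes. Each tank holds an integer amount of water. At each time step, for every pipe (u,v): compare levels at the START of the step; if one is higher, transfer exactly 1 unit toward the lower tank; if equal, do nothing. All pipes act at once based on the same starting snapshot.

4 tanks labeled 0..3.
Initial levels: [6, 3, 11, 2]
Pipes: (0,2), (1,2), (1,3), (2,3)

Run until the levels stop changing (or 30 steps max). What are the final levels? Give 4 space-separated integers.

Answer: 5 5 7 5

Derivation:
Step 1: flows [2->0,2->1,1->3,2->3] -> levels [7 3 8 4]
Step 2: flows [2->0,2->1,3->1,2->3] -> levels [8 5 5 4]
Step 3: flows [0->2,1=2,1->3,2->3] -> levels [7 4 5 6]
Step 4: flows [0->2,2->1,3->1,3->2] -> levels [6 6 6 4]
Step 5: flows [0=2,1=2,1->3,2->3] -> levels [6 5 5 6]
Step 6: flows [0->2,1=2,3->1,3->2] -> levels [5 6 7 4]
Step 7: flows [2->0,2->1,1->3,2->3] -> levels [6 6 4 6]
Step 8: flows [0->2,1->2,1=3,3->2] -> levels [5 5 7 5]
Step 9: flows [2->0,2->1,1=3,2->3] -> levels [6 6 4 6]
  -> period-2 cycle: step 9 state = step 7 state; never stabilizes
  -> state at step 30: (30-7) mod 2 = 1, same as step 8 -> [5 5 7 5]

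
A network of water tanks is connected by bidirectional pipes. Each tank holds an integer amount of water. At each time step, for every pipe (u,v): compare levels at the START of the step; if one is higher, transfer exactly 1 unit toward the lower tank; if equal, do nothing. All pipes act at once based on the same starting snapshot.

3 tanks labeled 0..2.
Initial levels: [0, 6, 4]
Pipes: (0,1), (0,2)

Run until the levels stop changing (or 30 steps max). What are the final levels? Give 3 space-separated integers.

Step 1: flows [1->0,2->0] -> levels [2 5 3]
Step 2: flows [1->0,2->0] -> levels [4 4 2]
Step 3: flows [0=1,0->2] -> levels [3 4 3]
Step 4: flows [1->0,0=2] -> levels [4 3 3]
Step 5: flows [0->1,0->2] -> levels [2 4 4]
Step 6: flows [1->0,2->0] -> levels [4 3 3]
  -> period-2 cycle: step 6 state = step 4 state; never stabilizes
  -> state at step 30: (30-4) mod 2 = 0, same as step 4 -> [4 3 3]

Answer: 4 3 3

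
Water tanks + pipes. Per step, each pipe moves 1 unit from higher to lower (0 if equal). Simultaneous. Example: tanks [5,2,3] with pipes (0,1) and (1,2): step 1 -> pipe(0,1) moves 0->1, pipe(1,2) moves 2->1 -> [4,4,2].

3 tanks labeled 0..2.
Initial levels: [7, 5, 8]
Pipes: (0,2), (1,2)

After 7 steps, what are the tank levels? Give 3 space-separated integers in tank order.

Step 1: flows [2->0,2->1] -> levels [8 6 6]
Step 2: flows [0->2,1=2] -> levels [7 6 7]
Step 3: flows [0=2,2->1] -> levels [7 7 6]
Step 4: flows [0->2,1->2] -> levels [6 6 8]
Step 5: flows [2->0,2->1] -> levels [7 7 6]
  -> period-2 cycle: step 5 state = step 3 state
  -> state at step 7: (7-3) mod 2 = 0, same as step 3 -> [7 7 6]

Answer: 7 7 6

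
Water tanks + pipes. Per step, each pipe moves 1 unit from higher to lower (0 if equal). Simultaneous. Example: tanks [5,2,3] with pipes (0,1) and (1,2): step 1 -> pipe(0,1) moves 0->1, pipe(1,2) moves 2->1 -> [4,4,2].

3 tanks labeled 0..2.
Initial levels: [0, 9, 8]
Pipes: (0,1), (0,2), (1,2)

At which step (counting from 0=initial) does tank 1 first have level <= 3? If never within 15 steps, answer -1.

Answer: -1

Derivation:
Step 1: flows [1->0,2->0,1->2] -> levels [2 7 8]
Step 2: flows [1->0,2->0,2->1] -> levels [4 7 6]
Step 3: flows [1->0,2->0,1->2] -> levels [6 5 6]
Step 4: flows [0->1,0=2,2->1] -> levels [5 7 5]
Step 5: flows [1->0,0=2,1->2] -> levels [6 5 6]
  -> period-2 cycle (repeats step 3); tank 1 never drops to <=3
Tank 1 never reaches <=3 within 15 steps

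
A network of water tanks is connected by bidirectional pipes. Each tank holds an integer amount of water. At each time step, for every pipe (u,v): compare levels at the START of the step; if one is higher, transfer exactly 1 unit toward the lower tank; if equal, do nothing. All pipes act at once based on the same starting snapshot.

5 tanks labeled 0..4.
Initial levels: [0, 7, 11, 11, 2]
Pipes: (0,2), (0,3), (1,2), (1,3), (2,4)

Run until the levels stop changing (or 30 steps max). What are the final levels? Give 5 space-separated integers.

Answer: 7 8 4 5 7

Derivation:
Step 1: flows [2->0,3->0,2->1,3->1,2->4] -> levels [2 9 8 9 3]
Step 2: flows [2->0,3->0,1->2,1=3,2->4] -> levels [4 8 7 8 4]
Step 3: flows [2->0,3->0,1->2,1=3,2->4] -> levels [6 7 6 7 5]
Step 4: flows [0=2,3->0,1->2,1=3,2->4] -> levels [7 6 6 6 6]
Step 5: flows [0->2,0->3,1=2,1=3,2=4] -> levels [5 6 7 7 6]
Step 6: flows [2->0,3->0,2->1,3->1,2->4] -> levels [7 8 4 5 7]
Step 7: flows [0->2,0->3,1->2,1->3,4->2] -> levels [5 6 7 7 6]
  -> period-2 cycle: step 7 state = step 5 state; never stabilizes
  -> state at step 30: (30-5) mod 2 = 1, same as step 6 -> [7 8 4 5 7]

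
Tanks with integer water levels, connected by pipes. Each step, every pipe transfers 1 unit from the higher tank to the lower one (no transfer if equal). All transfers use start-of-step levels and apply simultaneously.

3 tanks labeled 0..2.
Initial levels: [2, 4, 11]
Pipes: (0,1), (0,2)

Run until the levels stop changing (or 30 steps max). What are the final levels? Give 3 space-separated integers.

Answer: 5 6 6

Derivation:
Step 1: flows [1->0,2->0] -> levels [4 3 10]
Step 2: flows [0->1,2->0] -> levels [4 4 9]
Step 3: flows [0=1,2->0] -> levels [5 4 8]
Step 4: flows [0->1,2->0] -> levels [5 5 7]
Step 5: flows [0=1,2->0] -> levels [6 5 6]
Step 6: flows [0->1,0=2] -> levels [5 6 6]
Step 7: flows [1->0,2->0] -> levels [7 5 5]
Step 8: flows [0->1,0->2] -> levels [5 6 6]
  -> period-2 cycle: step 8 state = step 6 state; never stabilizes
  -> state at step 30: (30-6) mod 2 = 0, same as step 6 -> [5 6 6]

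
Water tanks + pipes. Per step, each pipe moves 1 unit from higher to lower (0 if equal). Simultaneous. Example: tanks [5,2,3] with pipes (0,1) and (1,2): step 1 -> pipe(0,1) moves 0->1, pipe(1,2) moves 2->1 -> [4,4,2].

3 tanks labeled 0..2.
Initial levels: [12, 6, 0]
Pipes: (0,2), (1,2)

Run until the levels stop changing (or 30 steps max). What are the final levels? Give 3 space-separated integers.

Answer: 6 6 6

Derivation:
Step 1: flows [0->2,1->2] -> levels [11 5 2]
Step 2: flows [0->2,1->2] -> levels [10 4 4]
Step 3: flows [0->2,1=2] -> levels [9 4 5]
Step 4: flows [0->2,2->1] -> levels [8 5 5]
Step 5: flows [0->2,1=2] -> levels [7 5 6]
Step 6: flows [0->2,2->1] -> levels [6 6 6]
Step 7: flows [0=2,1=2] -> levels [6 6 6]
  -> stable (no change)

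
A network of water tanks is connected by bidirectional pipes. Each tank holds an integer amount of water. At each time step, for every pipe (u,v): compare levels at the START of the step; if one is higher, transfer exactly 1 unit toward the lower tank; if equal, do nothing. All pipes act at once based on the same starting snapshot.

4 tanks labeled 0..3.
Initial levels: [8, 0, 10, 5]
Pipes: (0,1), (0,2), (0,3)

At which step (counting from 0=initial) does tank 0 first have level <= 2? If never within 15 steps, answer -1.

Step 1: flows [0->1,2->0,0->3] -> levels [7 1 9 6]
Step 2: flows [0->1,2->0,0->3] -> levels [6 2 8 7]
Step 3: flows [0->1,2->0,3->0] -> levels [7 3 7 6]
Step 4: flows [0->1,0=2,0->3] -> levels [5 4 7 7]
Step 5: flows [0->1,2->0,3->0] -> levels [6 5 6 6]
Step 6: flows [0->1,0=2,0=3] -> levels [5 6 6 6]
Step 7: flows [1->0,2->0,3->0] -> levels [8 5 5 5]
Step 8: flows [0->1,0->2,0->3] -> levels [5 6 6 6]
  -> period-2 cycle (repeats step 6); tank 0 never drops to <=2
Tank 0 never reaches <=2 within 15 steps

Answer: -1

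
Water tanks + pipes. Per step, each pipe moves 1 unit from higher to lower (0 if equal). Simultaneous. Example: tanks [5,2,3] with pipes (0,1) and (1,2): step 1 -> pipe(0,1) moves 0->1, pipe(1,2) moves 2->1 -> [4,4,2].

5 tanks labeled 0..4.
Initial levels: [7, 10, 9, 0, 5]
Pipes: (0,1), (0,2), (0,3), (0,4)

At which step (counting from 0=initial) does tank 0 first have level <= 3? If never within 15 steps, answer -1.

Step 1: flows [1->0,2->0,0->3,0->4] -> levels [7 9 8 1 6]
Step 2: flows [1->0,2->0,0->3,0->4] -> levels [7 8 7 2 7]
Step 3: flows [1->0,0=2,0->3,0=4] -> levels [7 7 7 3 7]
Step 4: flows [0=1,0=2,0->3,0=4] -> levels [6 7 7 4 7]
Step 5: flows [1->0,2->0,0->3,4->0] -> levels [8 6 6 5 6]
Step 6: flows [0->1,0->2,0->3,0->4] -> levels [4 7 7 6 7]
Step 7: flows [1->0,2->0,3->0,4->0] -> levels [8 6 6 5 6]
  -> period-2 cycle (repeats step 5); tank 0 never drops to <=3
Tank 0 never reaches <=3 within 15 steps

Answer: -1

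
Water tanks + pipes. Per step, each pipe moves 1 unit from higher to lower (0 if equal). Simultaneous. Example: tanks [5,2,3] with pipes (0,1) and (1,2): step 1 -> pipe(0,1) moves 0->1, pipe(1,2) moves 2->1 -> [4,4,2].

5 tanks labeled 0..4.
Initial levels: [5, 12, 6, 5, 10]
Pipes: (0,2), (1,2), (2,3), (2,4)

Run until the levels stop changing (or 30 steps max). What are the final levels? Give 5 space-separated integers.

Answer: 7 8 9 7 7

Derivation:
Step 1: flows [2->0,1->2,2->3,4->2] -> levels [6 11 6 6 9]
Step 2: flows [0=2,1->2,2=3,4->2] -> levels [6 10 8 6 8]
Step 3: flows [2->0,1->2,2->3,2=4] -> levels [7 9 7 7 8]
Step 4: flows [0=2,1->2,2=3,4->2] -> levels [7 8 9 7 7]
Step 5: flows [2->0,2->1,2->3,2->4] -> levels [8 9 5 8 8]
Step 6: flows [0->2,1->2,3->2,4->2] -> levels [7 8 9 7 7]
  -> period-2 cycle: step 6 state = step 4 state; never stabilizes
  -> state at step 30: (30-4) mod 2 = 0, same as step 4 -> [7 8 9 7 7]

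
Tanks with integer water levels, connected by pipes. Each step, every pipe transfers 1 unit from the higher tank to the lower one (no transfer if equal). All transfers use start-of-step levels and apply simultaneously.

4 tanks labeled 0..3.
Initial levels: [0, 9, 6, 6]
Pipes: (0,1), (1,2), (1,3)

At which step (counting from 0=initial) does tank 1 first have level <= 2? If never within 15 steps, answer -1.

Step 1: flows [1->0,1->2,1->3] -> levels [1 6 7 7]
Step 2: flows [1->0,2->1,3->1] -> levels [2 7 6 6]
Step 3: flows [1->0,1->2,1->3] -> levels [3 4 7 7]
Step 4: flows [1->0,2->1,3->1] -> levels [4 5 6 6]
Step 5: flows [1->0,2->1,3->1] -> levels [5 6 5 5]
Step 6: flows [1->0,1->2,1->3] -> levels [6 3 6 6]
Step 7: flows [0->1,2->1,3->1] -> levels [5 6 5 5]
  -> period-2 cycle (repeats step 5); tank 1 never drops to <=2
Tank 1 never reaches <=2 within 15 steps

Answer: -1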